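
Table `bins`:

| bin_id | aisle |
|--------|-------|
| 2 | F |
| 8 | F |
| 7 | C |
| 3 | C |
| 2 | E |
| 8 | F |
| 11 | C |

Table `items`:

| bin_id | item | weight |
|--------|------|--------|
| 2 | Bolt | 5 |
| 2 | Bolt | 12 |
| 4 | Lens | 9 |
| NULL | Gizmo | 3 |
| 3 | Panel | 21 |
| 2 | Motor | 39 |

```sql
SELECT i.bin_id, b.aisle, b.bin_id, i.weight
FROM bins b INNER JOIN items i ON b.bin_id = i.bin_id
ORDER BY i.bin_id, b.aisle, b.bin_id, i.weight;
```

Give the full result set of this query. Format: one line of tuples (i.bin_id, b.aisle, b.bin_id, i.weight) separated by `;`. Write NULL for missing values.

INNER JOIN keeps only pairs where the ON condition holds.
Matching on b.bin_id = i.bin_id. A NULL in a compared column never satisfies the condition.
Matched pairs: 7.

(2, E, 2, 5); (2, E, 2, 12); (2, E, 2, 39); (2, F, 2, 5); (2, F, 2, 12); (2, F, 2, 39); (3, C, 3, 21)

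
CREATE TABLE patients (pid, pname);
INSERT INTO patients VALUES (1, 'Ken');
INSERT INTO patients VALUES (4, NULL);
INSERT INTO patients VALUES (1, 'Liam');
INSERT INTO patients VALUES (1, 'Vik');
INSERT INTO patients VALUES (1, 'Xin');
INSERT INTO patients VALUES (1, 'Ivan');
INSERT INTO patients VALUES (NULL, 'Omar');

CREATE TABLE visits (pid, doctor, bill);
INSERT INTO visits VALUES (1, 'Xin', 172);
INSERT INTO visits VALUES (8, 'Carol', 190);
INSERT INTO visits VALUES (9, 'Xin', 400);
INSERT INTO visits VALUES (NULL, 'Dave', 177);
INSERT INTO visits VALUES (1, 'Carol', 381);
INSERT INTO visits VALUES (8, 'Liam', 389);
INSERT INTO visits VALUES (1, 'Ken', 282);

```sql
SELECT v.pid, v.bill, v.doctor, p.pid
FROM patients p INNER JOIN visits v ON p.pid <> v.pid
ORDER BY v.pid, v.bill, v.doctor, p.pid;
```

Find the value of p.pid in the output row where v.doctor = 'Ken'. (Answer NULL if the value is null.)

4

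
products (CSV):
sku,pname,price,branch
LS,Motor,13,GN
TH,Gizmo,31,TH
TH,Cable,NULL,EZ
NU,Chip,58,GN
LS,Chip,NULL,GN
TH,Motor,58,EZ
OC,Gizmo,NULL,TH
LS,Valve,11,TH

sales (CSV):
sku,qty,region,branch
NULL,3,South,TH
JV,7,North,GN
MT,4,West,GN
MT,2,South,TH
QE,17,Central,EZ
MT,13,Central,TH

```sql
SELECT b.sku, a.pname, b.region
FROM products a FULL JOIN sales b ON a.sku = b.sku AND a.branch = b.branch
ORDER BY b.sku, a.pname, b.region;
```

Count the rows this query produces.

FULL OUTER JOIN keeps every row from both sides; unmatched rows get NULL for the other side's columns.
Matching on a.sku = b.sku AND a.branch = b.branch. A NULL in a compared column never satisfies the condition.
- a (sku=LS, branch=GN) has no partner → padded with NULL.
- a (sku=TH, branch=TH) has no partner → padded with NULL.
- a (sku=TH, branch=EZ) has no partner → padded with NULL.
- a (sku=NU, branch=GN) has no partner → padded with NULL.
- a (sku=LS, branch=GN) has no partner → padded with NULL.
- a (sku=TH, branch=EZ) has no partner → padded with NULL.
- a (sku=OC, branch=TH) has no partner → padded with NULL.
- a (sku=LS, branch=TH) has no partner → padded with NULL.
- 6 row(s) from b found no a partner → padded with NULL.
Total: 0 matched + 14 padded = 14 rows.

14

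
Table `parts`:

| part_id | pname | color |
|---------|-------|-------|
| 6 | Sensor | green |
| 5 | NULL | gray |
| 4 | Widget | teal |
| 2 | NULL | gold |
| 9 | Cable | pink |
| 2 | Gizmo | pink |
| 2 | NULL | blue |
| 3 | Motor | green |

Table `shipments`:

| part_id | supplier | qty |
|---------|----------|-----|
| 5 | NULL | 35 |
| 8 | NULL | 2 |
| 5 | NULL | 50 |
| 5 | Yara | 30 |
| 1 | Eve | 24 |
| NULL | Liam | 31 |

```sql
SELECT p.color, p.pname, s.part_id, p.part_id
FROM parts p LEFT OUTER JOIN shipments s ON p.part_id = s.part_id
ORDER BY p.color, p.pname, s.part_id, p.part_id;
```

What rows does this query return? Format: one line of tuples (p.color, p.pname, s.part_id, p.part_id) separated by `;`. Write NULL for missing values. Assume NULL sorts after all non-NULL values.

(blue, NULL, NULL, 2); (gold, NULL, NULL, 2); (gray, NULL, 5, 5); (gray, NULL, 5, 5); (gray, NULL, 5, 5); (green, Motor, NULL, 3); (green, Sensor, NULL, 6); (pink, Cable, NULL, 9); (pink, Gizmo, NULL, 2); (teal, Widget, NULL, 4)

LEFT JOIN keeps every row from `parts`; unmatched rows get NULL for `shipments`'s columns.
Matching on p.part_id = s.part_id. A NULL in a compared column never satisfies the condition.
Matched pairs: 3; unmatched p rows kept: 7.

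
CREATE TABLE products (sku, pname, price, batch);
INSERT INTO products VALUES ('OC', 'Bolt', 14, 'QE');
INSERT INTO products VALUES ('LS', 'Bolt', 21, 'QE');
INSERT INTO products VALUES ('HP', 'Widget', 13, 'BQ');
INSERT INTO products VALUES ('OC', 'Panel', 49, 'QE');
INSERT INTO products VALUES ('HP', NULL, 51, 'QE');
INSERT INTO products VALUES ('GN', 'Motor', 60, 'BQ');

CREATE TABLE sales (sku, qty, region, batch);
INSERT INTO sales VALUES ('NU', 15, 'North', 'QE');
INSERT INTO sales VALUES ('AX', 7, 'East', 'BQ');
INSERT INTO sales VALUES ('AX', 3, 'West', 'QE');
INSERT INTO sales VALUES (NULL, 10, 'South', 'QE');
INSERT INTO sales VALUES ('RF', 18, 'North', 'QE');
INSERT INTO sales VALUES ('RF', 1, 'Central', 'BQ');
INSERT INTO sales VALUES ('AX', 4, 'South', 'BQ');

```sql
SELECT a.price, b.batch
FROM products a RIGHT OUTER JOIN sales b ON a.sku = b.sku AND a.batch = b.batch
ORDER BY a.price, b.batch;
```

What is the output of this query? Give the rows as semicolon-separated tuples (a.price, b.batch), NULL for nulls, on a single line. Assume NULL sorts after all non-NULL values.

(NULL, BQ); (NULL, BQ); (NULL, BQ); (NULL, QE); (NULL, QE); (NULL, QE); (NULL, QE)

RIGHT JOIN keeps every row from `sales`; unmatched rows get NULL for `products`'s columns.
Matching on a.sku = b.sku AND a.batch = b.batch. A NULL in a compared column never satisfies the condition.
- a row (sku=OC, batch=QE): no match.
- a row (sku=LS, batch=QE): no match.
- a row (sku=HP, batch=BQ): no match.
- a row (sku=OC, batch=QE): no match.
- a row (sku=HP, batch=QE): no match.
- a row (sku=GN, batch=BQ): no match.
- 7 b row(s) had no a match → kept, a columns NULL.
After projecting and ordering:
a.price | b.batch
NULL | BQ
NULL | BQ
NULL | BQ
NULL | QE
NULL | QE
NULL | QE
NULL | QE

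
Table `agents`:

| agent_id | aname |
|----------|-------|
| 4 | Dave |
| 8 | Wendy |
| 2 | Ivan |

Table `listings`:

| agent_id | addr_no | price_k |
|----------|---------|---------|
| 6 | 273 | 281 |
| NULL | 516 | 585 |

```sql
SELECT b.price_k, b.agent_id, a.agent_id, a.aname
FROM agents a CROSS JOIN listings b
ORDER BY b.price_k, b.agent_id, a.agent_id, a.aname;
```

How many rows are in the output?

6

CROSS JOIN pairs every row of `agents` with every row of `listings`: 3 × 2 = 6 rows.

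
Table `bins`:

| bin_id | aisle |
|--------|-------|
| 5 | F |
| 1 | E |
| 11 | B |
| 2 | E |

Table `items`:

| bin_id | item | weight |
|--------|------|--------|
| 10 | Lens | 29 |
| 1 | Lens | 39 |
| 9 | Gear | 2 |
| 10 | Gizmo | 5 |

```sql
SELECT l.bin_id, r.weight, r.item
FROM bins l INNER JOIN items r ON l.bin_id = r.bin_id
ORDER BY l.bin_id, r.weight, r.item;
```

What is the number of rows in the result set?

INNER JOIN keeps only pairs where the ON condition holds.
Matching on l.bin_id = r.bin_id.
Matched pairs: 1.
Total: 1 rows.

1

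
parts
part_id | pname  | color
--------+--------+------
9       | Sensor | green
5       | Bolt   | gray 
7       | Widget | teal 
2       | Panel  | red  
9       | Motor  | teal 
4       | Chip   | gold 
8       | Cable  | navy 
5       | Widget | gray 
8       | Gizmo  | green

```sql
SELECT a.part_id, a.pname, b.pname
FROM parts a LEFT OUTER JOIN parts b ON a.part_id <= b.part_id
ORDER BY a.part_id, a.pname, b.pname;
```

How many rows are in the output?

LEFT JOIN keeps every row from `parts a`; unmatched rows get NULL for `parts b`'s columns.
Matching on a.part_id <= b.part_id.
Matched pairs: 48; unmatched a rows kept: 0.
Total: 48 rows.

48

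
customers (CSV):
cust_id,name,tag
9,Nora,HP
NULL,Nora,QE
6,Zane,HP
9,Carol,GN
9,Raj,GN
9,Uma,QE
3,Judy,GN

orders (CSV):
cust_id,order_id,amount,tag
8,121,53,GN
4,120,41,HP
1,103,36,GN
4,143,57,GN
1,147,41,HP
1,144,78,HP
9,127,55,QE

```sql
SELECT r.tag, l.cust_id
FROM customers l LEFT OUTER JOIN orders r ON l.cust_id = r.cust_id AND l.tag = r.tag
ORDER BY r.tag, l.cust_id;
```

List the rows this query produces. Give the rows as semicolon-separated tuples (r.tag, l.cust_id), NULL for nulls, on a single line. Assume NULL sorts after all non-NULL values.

LEFT JOIN keeps every row from `customers`; unmatched rows get NULL for `orders`'s columns.
Matching on l.cust_id = r.cust_id AND l.tag = r.tag. A NULL in a compared column never satisfies the condition.
- l (cust_id=9, tag=HP) has no partner → padded with NULL.
- l (cust_id=NULL, tag=QE) has no partner → padded with NULL.
- l (cust_id=6, tag=HP) has no partner → padded with NULL.
- l (cust_id=9, tag=GN) has no partner → padded with NULL.
- l (cust_id=9, tag=GN) has no partner → padded with NULL.
- l (cust_id=9, tag=QE) pairs with 1 row(s) of r.
- l (cust_id=3, tag=GN) has no partner → padded with NULL.
After projecting and ordering:
r.tag | l.cust_id
QE | 9
NULL | 3
NULL | 6
NULL | 9
NULL | 9
NULL | 9
NULL | NULL

(QE, 9); (NULL, 3); (NULL, 6); (NULL, 9); (NULL, 9); (NULL, 9); (NULL, NULL)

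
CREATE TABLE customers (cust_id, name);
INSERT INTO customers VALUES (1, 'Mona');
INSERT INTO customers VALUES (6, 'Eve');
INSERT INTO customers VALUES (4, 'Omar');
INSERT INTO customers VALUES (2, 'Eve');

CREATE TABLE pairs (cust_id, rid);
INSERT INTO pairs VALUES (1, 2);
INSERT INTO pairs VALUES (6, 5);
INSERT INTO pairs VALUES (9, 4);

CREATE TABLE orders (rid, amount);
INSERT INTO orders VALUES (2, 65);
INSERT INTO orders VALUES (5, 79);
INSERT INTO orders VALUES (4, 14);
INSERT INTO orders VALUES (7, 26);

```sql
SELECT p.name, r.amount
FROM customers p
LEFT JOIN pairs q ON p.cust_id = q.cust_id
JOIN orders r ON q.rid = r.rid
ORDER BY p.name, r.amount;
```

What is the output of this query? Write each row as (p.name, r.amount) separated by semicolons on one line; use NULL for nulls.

Joins associate left-to-right: customers LEFT JOIN pairs on cust_id gives 4 intermediate row(s).
Then INNER JOIN `orders r` on rid: keep only rows whose q.rid appears in r.

(Eve, 79); (Mona, 65)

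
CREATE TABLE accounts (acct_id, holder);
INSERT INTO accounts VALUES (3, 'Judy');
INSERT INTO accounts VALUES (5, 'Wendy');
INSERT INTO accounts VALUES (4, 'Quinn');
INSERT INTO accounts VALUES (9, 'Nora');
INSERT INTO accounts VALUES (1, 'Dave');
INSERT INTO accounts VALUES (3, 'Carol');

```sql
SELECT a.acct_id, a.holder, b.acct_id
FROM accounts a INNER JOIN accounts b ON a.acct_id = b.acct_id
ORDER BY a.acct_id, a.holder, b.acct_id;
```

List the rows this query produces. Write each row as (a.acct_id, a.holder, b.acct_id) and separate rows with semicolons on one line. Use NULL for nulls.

INNER JOIN keeps only pairs where the ON condition holds.
Matching on a.acct_id = b.acct_id.
- a (acct_id=3) pairs with 2 row(s) of b.
- a (acct_id=5) pairs with 1 row(s) of b.
- a (acct_id=4) pairs with 1 row(s) of b.
- a (acct_id=9) pairs with 1 row(s) of b.
- a (acct_id=1) pairs with 1 row(s) of b.
- a (acct_id=3) pairs with 2 row(s) of b.
After projecting and ordering:
a.acct_id | a.holder | b.acct_id
1 | Dave | 1
3 | Carol | 3
3 | Carol | 3
3 | Judy | 3
3 | Judy | 3
4 | Quinn | 4
5 | Wendy | 5
9 | Nora | 9

(1, Dave, 1); (3, Carol, 3); (3, Carol, 3); (3, Judy, 3); (3, Judy, 3); (4, Quinn, 4); (5, Wendy, 5); (9, Nora, 9)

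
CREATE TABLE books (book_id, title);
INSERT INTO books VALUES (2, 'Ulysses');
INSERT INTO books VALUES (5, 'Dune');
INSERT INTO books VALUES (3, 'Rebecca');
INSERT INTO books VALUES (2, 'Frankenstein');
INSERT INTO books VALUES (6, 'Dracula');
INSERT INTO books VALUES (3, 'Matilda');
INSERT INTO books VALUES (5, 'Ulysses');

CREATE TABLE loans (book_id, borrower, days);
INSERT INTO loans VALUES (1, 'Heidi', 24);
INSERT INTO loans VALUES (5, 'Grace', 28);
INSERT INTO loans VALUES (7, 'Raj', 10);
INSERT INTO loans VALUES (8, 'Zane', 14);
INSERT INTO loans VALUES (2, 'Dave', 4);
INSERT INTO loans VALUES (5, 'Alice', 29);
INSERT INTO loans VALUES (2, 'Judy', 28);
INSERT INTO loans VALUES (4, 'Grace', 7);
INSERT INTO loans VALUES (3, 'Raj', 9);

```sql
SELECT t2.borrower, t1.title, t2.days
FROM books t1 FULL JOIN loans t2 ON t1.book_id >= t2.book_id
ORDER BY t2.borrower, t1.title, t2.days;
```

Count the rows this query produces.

FULL OUTER JOIN keeps every row from both sides; unmatched rows get NULL for the other side's columns.
Matching on t1.book_id >= t2.book_id.
- t1 row (book_id=2): matches 3 t2 row(s) → 3 output row(s).
- t1 row (book_id=5): matches 7 t2 row(s) → 7 output row(s).
- t1 row (book_id=3): matches 4 t2 row(s) → 4 output row(s).
- t1 row (book_id=2): matches 3 t2 row(s) → 3 output row(s).
- t1 row (book_id=6): matches 7 t2 row(s) → 7 output row(s).
- t1 row (book_id=3): matches 4 t2 row(s) → 4 output row(s).
- t1 row (book_id=5): matches 7 t2 row(s) → 7 output row(s).
- 2 row(s) from t2 found no t1 partner → padded with NULL.
Total: 35 matched + 2 padded = 37 rows.

37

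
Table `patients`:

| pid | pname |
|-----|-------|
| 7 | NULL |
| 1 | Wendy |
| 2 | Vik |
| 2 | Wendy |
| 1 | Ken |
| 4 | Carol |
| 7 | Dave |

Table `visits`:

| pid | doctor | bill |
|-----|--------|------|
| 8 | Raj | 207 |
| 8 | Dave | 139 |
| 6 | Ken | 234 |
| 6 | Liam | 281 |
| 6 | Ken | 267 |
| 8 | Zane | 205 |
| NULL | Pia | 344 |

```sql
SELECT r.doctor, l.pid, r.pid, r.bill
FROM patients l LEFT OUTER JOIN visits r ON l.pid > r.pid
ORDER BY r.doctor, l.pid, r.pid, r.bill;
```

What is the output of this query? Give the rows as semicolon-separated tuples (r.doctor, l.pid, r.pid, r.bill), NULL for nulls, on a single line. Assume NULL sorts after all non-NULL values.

LEFT JOIN keeps every row from `patients`; unmatched rows get NULL for `visits`'s columns.
Matching on l.pid > r.pid. A NULL in a compared column never satisfies the condition.
- pid=7: 3 matching r row(s), so 3 row(s) emitted.
- pid=1: no r row matches, row kept with r columns NULL.
- pid=2: no r row matches, row kept with r columns NULL.
- pid=2: no r row matches, row kept with r columns NULL.
- pid=1: no r row matches, row kept with r columns NULL.
- pid=4: no r row matches, row kept with r columns NULL.
- pid=7: 3 matching r row(s), so 3 row(s) emitted.

(Ken, 7, 6, 234); (Ken, 7, 6, 234); (Ken, 7, 6, 267); (Ken, 7, 6, 267); (Liam, 7, 6, 281); (Liam, 7, 6, 281); (NULL, 1, NULL, NULL); (NULL, 1, NULL, NULL); (NULL, 2, NULL, NULL); (NULL, 2, NULL, NULL); (NULL, 4, NULL, NULL)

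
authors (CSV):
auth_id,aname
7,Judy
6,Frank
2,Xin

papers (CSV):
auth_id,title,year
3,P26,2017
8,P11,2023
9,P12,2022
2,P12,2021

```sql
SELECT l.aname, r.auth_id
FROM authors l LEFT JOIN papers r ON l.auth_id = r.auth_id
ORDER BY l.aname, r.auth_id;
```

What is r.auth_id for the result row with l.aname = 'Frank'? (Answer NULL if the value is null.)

LEFT JOIN keeps every row from `authors`; unmatched rows get NULL for `papers`'s columns.
Matching on l.auth_id = r.auth_id.
- l (auth_id=7) has no partner → padded with NULL.
- l (auth_id=6) has no partner → padded with NULL.
- l (auth_id=2) pairs with 1 row(s) of r.

NULL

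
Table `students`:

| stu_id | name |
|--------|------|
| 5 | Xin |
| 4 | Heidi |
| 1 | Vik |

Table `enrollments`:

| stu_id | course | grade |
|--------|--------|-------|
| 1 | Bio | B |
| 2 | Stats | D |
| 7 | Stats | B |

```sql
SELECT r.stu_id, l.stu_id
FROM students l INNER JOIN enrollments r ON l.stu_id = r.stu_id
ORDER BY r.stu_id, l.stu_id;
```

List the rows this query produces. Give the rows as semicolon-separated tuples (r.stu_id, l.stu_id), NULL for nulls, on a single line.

INNER JOIN keeps only pairs where the ON condition holds.
Matching on l.stu_id = r.stu_id.
- l[0] stu_id=5 → no match; dropped.
- l[1] stu_id=4 → no match; dropped.
- l[2] stu_id=1 → 1 match(es) in r → 1 row(s).
After projecting and ordering:
r.stu_id | l.stu_id
1 | 1

(1, 1)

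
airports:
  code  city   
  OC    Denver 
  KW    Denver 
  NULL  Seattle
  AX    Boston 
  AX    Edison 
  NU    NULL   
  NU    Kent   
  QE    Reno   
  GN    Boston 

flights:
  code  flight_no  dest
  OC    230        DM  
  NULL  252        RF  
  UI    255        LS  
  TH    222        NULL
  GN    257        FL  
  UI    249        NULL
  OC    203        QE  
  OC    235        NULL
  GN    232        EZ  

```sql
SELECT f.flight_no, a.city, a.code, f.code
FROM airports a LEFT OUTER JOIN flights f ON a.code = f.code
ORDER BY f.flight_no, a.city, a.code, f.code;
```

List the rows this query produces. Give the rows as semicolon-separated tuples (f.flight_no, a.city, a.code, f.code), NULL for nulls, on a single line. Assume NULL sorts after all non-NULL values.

LEFT JOIN keeps every row from `airports`; unmatched rows get NULL for `flights`'s columns.
Matching on a.code = f.code. A NULL in a compared column never satisfies the condition.
- a[0] code=OC → 3 match(es) in f → 3 row(s).
- a[1] code=KW → no match; kept with NULLs on the f side.
- a[2] code=NULL → no match; kept with NULLs on the f side.
- a[3] code=AX → no match; kept with NULLs on the f side.
- a[4] code=AX → no match; kept with NULLs on the f side.
- a[5] code=NU → no match; kept with NULLs on the f side.
- a[6] code=NU → no match; kept with NULLs on the f side.
- a[7] code=QE → no match; kept with NULLs on the f side.
- a[8] code=GN → 2 match(es) in f → 2 row(s).

(203, Denver, OC, OC); (230, Denver, OC, OC); (232, Boston, GN, GN); (235, Denver, OC, OC); (257, Boston, GN, GN); (NULL, Boston, AX, NULL); (NULL, Denver, KW, NULL); (NULL, Edison, AX, NULL); (NULL, Kent, NU, NULL); (NULL, Reno, QE, NULL); (NULL, Seattle, NULL, NULL); (NULL, NULL, NU, NULL)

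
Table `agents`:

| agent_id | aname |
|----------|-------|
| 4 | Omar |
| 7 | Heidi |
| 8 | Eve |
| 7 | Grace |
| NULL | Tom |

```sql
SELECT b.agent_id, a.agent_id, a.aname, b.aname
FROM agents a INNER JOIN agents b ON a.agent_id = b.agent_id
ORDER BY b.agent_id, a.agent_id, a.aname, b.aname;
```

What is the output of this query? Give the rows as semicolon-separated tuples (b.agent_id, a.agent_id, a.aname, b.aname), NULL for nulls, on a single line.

(4, 4, Omar, Omar); (7, 7, Grace, Grace); (7, 7, Grace, Heidi); (7, 7, Heidi, Grace); (7, 7, Heidi, Heidi); (8, 8, Eve, Eve)

INNER JOIN keeps only pairs where the ON condition holds.
Matching on a.agent_id = b.agent_id. A NULL in a compared column never satisfies the condition.
Matched pairs: 6.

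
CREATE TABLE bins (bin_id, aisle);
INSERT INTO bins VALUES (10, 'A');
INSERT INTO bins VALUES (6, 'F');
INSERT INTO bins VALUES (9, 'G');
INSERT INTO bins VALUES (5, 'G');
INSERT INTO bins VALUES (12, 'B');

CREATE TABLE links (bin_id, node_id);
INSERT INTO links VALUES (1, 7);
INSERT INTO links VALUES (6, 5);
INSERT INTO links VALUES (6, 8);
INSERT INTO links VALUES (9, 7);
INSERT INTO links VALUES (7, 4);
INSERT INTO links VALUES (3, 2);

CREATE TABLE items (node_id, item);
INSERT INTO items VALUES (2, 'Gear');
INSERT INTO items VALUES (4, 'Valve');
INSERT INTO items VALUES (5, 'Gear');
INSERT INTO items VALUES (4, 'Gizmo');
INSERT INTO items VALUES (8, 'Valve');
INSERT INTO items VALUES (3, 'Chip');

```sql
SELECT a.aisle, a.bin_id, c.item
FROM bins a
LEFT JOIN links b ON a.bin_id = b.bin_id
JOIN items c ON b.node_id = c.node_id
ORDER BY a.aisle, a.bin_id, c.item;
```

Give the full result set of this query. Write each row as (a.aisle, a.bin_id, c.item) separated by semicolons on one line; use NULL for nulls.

Step 1 — a LEFT JOIN b on bin_id → 6 row(s).
Then INNER JOIN `items c` on node_id: keep only rows whose b.node_id appears in c.

(F, 6, Gear); (F, 6, Valve)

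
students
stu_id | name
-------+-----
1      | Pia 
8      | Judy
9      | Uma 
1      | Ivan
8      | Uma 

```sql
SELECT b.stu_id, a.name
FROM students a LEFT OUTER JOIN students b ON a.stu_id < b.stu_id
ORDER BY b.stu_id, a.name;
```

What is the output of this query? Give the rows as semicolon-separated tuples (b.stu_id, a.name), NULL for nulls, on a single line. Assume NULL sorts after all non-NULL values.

(8, Ivan); (8, Ivan); (8, Pia); (8, Pia); (9, Ivan); (9, Judy); (9, Pia); (9, Uma); (NULL, Uma)

LEFT JOIN keeps every row from `students a`; unmatched rows get NULL for `students b`'s columns.
Matching on a.stu_id < b.stu_id.
- a (stu_id=1) pairs with 3 row(s) of b.
- a (stu_id=8) pairs with 1 row(s) of b.
- a (stu_id=9) has no partner → padded with NULL.
- a (stu_id=1) pairs with 3 row(s) of b.
- a (stu_id=8) pairs with 1 row(s) of b.
After projecting and ordering:
b.stu_id | a.name
8 | Ivan
8 | Ivan
8 | Pia
8 | Pia
9 | Ivan
9 | Judy
9 | Pia
9 | Uma
NULL | Uma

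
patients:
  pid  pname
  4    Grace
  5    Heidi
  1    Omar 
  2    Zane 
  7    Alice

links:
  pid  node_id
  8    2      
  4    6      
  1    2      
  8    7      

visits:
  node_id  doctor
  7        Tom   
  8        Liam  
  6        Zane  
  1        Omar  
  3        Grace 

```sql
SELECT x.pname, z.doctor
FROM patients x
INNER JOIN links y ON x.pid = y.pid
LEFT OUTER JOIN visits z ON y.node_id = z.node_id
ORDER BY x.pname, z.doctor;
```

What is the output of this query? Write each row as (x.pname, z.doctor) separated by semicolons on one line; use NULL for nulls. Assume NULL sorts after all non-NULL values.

Joins associate left-to-right: patients INNER JOIN links on pid gives 2 intermediate row(s).
Then LEFT JOIN `visits z` on node_id: each of those 2 rows is kept; rows whose y.node_id has no match in z get NULL for z's columns.

(Grace, Zane); (Omar, NULL)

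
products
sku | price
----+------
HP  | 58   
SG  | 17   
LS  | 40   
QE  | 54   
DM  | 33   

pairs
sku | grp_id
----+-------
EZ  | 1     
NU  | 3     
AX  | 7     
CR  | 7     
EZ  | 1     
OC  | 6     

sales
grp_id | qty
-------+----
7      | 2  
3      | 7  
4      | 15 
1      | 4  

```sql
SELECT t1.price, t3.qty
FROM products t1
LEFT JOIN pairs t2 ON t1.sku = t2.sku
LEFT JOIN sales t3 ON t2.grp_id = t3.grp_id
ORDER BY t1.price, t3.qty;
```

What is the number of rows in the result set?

Evaluate left to right. First `products t1 LEFT JOIN pairs t2` on sku: 5 row(s).
Then LEFT JOIN `sales t3` on grp_id: each of those 5 rows is kept; rows whose t2.grp_id has no match in t3 get NULL for t3's columns.
Result: 5 row(s).

5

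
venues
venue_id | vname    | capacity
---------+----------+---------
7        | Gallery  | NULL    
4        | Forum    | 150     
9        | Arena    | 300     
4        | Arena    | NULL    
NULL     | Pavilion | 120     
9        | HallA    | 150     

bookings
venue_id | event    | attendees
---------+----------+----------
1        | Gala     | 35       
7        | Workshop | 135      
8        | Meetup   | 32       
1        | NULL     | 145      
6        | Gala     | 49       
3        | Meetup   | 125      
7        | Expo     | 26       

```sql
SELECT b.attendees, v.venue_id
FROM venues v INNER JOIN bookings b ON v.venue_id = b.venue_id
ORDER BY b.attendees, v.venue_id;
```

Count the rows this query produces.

INNER JOIN keeps only pairs where the ON condition holds.
Matching on v.venue_id = b.venue_id. A NULL in a compared column never satisfies the condition.
Matched pairs: 2.
Total: 2 rows.

2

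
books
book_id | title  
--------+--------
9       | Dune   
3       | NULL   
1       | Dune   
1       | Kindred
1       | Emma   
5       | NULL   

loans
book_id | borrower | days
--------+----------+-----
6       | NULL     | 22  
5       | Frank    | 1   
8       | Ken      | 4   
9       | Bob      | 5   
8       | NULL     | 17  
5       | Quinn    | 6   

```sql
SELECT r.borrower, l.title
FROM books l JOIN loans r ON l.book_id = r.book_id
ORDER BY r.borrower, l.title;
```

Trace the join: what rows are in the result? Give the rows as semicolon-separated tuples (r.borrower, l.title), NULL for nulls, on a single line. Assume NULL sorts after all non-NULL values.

(Bob, Dune); (Frank, NULL); (Quinn, NULL)

INNER JOIN keeps only pairs where the ON condition holds.
Matching on l.book_id = r.book_id.
Matched pairs: 3.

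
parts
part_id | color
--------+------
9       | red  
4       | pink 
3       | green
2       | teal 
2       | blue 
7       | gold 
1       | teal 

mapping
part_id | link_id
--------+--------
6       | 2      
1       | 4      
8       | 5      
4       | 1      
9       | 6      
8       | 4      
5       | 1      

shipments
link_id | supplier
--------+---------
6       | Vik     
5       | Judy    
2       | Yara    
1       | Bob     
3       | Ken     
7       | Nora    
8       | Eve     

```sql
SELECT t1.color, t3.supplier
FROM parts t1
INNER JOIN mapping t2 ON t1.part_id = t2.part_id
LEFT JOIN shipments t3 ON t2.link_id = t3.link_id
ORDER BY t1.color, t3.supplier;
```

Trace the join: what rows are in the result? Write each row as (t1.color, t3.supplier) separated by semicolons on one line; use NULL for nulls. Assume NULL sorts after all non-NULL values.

(pink, Bob); (red, Vik); (teal, NULL)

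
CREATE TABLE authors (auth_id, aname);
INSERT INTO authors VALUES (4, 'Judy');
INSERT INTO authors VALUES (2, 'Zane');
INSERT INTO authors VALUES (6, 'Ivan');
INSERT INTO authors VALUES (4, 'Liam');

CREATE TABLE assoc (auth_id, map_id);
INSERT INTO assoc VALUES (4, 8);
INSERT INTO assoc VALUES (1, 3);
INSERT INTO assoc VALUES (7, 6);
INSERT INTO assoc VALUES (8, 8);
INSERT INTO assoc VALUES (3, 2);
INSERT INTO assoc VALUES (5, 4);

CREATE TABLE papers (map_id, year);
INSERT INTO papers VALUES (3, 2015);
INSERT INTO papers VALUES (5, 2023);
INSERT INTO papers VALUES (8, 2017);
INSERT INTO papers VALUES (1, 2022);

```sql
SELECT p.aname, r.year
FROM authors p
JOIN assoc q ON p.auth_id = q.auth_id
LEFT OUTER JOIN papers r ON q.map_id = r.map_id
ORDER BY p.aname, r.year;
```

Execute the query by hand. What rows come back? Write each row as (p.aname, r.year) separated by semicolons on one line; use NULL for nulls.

(Judy, 2017); (Liam, 2017)

Joins associate left-to-right: authors INNER JOIN assoc on auth_id gives 2 intermediate row(s).
Then LEFT JOIN `papers r` on map_id: each of those 2 rows is kept; rows whose q.map_id has no match in r get NULL for r's columns.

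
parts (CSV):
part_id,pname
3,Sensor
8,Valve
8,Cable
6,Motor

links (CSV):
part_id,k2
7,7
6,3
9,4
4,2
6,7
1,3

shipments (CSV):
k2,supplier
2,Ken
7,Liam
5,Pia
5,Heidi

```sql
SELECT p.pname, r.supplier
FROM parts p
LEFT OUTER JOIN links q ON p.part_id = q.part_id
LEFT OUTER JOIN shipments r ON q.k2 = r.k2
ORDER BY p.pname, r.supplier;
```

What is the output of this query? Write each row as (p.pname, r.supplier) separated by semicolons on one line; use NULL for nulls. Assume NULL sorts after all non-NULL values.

Joins associate left-to-right: parts LEFT JOIN links on part_id gives 5 intermediate row(s).
Then LEFT JOIN `shipments r` on k2: each of those 5 rows is kept; rows whose q.k2 has no match in r get NULL for r's columns.

(Cable, NULL); (Motor, Liam); (Motor, NULL); (Sensor, NULL); (Valve, NULL)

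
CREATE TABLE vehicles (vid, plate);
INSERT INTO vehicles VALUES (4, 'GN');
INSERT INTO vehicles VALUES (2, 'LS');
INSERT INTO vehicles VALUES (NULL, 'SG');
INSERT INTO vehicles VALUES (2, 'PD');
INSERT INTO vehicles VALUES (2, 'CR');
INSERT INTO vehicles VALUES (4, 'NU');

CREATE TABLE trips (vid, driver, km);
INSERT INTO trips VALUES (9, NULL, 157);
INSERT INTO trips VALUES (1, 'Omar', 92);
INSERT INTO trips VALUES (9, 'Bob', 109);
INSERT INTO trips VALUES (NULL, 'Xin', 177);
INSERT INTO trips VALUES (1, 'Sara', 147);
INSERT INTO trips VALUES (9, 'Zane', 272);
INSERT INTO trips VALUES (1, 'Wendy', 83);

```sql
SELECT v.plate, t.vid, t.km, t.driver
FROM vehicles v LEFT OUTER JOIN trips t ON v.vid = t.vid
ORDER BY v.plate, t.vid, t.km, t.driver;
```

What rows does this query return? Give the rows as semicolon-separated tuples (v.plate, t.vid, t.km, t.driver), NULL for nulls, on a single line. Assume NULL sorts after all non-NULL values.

(CR, NULL, NULL, NULL); (GN, NULL, NULL, NULL); (LS, NULL, NULL, NULL); (NU, NULL, NULL, NULL); (PD, NULL, NULL, NULL); (SG, NULL, NULL, NULL)

LEFT JOIN keeps every row from `vehicles`; unmatched rows get NULL for `trips`'s columns.
Matching on v.vid = t.vid. A NULL in a compared column never satisfies the condition.
- v row (vid=4): no match → kept, t columns NULL.
- v row (vid=2): no match → kept, t columns NULL.
- v row (vid=NULL): no match → kept, t columns NULL.
- v row (vid=2): no match → kept, t columns NULL.
- v row (vid=2): no match → kept, t columns NULL.
- v row (vid=4): no match → kept, t columns NULL.
After projecting and ordering:
v.plate | t.vid | t.km | t.driver
CR | NULL | NULL | NULL
GN | NULL | NULL | NULL
LS | NULL | NULL | NULL
NU | NULL | NULL | NULL
PD | NULL | NULL | NULL
SG | NULL | NULL | NULL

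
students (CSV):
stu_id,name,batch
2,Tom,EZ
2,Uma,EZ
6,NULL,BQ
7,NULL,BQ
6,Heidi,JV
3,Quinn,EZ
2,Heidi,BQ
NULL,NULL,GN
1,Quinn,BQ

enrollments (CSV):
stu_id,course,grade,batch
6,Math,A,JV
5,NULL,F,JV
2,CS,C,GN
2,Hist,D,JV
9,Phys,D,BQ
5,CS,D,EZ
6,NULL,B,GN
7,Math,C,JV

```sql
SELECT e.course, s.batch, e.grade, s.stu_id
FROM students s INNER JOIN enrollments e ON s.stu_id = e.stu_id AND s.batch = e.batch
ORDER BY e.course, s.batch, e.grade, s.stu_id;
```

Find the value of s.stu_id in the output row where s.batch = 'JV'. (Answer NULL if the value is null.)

6

INNER JOIN keeps only pairs where the ON condition holds.
Matching on s.stu_id = e.stu_id AND s.batch = e.batch. A NULL in a compared column never satisfies the condition.
Matched pairs: 1.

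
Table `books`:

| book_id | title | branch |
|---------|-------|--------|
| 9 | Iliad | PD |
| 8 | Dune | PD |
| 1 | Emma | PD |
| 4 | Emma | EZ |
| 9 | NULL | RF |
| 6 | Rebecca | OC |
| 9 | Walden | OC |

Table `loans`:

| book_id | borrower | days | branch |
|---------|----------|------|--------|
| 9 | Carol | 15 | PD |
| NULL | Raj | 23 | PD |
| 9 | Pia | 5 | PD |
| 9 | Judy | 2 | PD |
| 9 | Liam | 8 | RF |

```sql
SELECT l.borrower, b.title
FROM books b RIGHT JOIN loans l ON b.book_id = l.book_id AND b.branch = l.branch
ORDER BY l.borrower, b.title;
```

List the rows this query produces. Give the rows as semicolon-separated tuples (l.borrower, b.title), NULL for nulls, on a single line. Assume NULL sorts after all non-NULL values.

RIGHT JOIN keeps every row from `loans`; unmatched rows get NULL for `books`'s columns.
Matching on b.book_id = l.book_id AND b.branch = l.branch. A NULL in a compared column never satisfies the condition.
- b (book_id=9, branch=PD) pairs with 3 row(s) of l.
- b (book_id=8, branch=PD) has no partner in l.
- b (book_id=1, branch=PD) has no partner in l.
- b (book_id=4, branch=EZ) has no partner in l.
- b (book_id=9, branch=RF) pairs with 1 row(s) of l.
- b (book_id=6, branch=OC) has no partner in l.
- b (book_id=9, branch=OC) has no partner in l.
- 1 l row(s) had no b match → kept, b columns NULL.
After projecting and ordering:
l.borrower | b.title
Carol | Iliad
Judy | Iliad
Liam | NULL
Pia | Iliad
Raj | NULL

(Carol, Iliad); (Judy, Iliad); (Liam, NULL); (Pia, Iliad); (Raj, NULL)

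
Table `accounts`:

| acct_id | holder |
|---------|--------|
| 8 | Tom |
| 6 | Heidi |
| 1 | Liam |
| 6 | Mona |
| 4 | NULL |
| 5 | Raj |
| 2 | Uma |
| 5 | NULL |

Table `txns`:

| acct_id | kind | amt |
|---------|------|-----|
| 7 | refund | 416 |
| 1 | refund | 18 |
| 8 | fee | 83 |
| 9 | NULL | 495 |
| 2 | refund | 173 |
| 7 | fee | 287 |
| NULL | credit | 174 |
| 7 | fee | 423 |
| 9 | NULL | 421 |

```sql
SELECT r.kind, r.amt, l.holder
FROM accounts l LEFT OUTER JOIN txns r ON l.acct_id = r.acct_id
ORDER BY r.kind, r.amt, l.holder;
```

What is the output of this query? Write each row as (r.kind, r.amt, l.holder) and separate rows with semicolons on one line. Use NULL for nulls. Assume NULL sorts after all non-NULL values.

LEFT JOIN keeps every row from `accounts`; unmatched rows get NULL for `txns`'s columns.
Matching on l.acct_id = r.acct_id. A NULL in a compared column never satisfies the condition.
- acct_id=8: 1 matching r row(s), so 1 row(s) emitted.
- acct_id=6: no r row matches, row kept with r columns NULL.
- acct_id=1: 1 matching r row(s), so 1 row(s) emitted.
- acct_id=6: no r row matches, row kept with r columns NULL.
- acct_id=4: no r row matches, row kept with r columns NULL.
- acct_id=5: no r row matches, row kept with r columns NULL.
- acct_id=2: 1 matching r row(s), so 1 row(s) emitted.
- acct_id=5: no r row matches, row kept with r columns NULL.
After projecting and ordering:
r.kind | r.amt | l.holder
fee | 83 | Tom
refund | 18 | Liam
refund | 173 | Uma
NULL | NULL | Heidi
NULL | NULL | Mona
NULL | NULL | Raj
NULL | NULL | NULL
NULL | NULL | NULL

(fee, 83, Tom); (refund, 18, Liam); (refund, 173, Uma); (NULL, NULL, Heidi); (NULL, NULL, Mona); (NULL, NULL, Raj); (NULL, NULL, NULL); (NULL, NULL, NULL)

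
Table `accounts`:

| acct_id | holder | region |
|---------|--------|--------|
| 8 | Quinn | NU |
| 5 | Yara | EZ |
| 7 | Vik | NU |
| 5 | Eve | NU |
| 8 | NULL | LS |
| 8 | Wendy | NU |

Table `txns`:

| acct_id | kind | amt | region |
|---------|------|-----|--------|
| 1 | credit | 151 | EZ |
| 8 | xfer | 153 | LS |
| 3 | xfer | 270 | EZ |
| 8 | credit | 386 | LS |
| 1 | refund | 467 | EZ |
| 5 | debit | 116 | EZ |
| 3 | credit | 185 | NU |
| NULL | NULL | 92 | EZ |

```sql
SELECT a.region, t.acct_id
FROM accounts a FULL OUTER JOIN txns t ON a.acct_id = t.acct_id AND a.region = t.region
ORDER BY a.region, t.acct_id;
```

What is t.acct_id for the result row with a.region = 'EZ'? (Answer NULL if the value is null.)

FULL OUTER JOIN keeps every row from both sides; unmatched rows get NULL for the other side's columns.
Matching on a.acct_id = t.acct_id AND a.region = t.region. A NULL in a compared column never satisfies the condition.
- a[0] acct_id=8, region=NU → no match; kept with NULLs on the t side.
- a[1] acct_id=5, region=EZ → 1 match(es) in t → 1 row(s).
- a[2] acct_id=7, region=NU → no match; kept with NULLs on the t side.
- a[3] acct_id=5, region=NU → no match; kept with NULLs on the t side.
- a[4] acct_id=8, region=LS → 2 match(es) in t → 2 row(s).
- a[5] acct_id=8, region=NU → no match; kept with NULLs on the t side.
- 5 t row(s) had no a match → kept, a columns NULL.

5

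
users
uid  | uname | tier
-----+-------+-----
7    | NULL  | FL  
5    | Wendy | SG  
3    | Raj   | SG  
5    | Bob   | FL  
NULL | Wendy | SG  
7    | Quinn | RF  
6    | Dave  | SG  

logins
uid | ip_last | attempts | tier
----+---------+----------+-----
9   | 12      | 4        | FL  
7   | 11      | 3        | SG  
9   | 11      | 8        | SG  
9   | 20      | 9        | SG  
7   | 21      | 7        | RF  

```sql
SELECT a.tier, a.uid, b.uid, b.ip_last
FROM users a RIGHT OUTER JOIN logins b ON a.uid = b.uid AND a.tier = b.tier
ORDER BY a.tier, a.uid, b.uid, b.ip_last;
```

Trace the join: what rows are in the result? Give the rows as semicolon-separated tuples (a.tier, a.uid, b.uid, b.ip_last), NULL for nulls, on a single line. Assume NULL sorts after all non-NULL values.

(RF, 7, 7, 21); (NULL, NULL, 7, 11); (NULL, NULL, 9, 11); (NULL, NULL, 9, 12); (NULL, NULL, 9, 20)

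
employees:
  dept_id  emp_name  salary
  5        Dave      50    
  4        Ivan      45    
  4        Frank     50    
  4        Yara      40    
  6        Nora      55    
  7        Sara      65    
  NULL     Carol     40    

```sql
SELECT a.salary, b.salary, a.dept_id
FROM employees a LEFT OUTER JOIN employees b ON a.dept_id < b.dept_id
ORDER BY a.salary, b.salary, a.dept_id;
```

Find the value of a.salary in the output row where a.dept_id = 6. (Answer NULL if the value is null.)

LEFT JOIN keeps every row from `employees a`; unmatched rows get NULL for `employees b`'s columns.
Matching on a.dept_id < b.dept_id. A NULL in a compared column never satisfies the condition.
Matched pairs: 12; unmatched a rows kept: 2.

55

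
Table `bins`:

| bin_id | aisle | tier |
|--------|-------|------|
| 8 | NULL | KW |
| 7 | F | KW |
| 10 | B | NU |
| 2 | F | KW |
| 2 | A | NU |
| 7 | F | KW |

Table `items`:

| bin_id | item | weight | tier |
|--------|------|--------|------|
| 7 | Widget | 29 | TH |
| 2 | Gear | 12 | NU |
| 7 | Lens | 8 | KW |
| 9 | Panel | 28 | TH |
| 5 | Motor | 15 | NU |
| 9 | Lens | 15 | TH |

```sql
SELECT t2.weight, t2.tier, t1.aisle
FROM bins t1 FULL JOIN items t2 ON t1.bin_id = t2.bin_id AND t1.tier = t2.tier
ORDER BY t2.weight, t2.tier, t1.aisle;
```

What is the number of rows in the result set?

10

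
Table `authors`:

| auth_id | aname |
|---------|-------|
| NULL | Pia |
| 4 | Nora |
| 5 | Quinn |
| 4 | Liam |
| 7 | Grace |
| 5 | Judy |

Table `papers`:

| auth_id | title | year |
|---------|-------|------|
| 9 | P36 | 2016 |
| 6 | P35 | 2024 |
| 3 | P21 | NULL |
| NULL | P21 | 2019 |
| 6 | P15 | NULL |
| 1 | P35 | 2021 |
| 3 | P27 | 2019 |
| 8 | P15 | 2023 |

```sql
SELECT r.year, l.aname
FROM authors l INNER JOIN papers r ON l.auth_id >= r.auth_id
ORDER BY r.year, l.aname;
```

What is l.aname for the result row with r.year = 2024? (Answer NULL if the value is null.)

Grace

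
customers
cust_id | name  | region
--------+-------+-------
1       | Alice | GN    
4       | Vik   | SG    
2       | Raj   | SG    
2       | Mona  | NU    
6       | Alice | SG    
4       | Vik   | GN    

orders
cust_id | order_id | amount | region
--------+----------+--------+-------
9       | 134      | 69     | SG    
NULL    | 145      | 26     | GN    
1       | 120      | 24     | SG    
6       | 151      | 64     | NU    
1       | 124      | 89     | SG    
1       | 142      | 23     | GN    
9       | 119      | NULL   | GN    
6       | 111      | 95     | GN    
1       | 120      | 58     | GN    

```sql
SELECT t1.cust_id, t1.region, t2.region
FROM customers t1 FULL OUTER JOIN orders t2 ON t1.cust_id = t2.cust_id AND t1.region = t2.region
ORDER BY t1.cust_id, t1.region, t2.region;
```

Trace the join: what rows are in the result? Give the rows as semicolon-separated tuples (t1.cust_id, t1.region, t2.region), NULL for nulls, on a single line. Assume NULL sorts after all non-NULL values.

(1, GN, GN); (1, GN, GN); (2, NU, NULL); (2, SG, NULL); (4, GN, NULL); (4, SG, NULL); (6, SG, NULL); (NULL, NULL, GN); (NULL, NULL, GN); (NULL, NULL, GN); (NULL, NULL, NU); (NULL, NULL, SG); (NULL, NULL, SG); (NULL, NULL, SG)

FULL OUTER JOIN keeps every row from both sides; unmatched rows get NULL for the other side's columns.
Matching on t1.cust_id = t2.cust_id AND t1.region = t2.region. A NULL in a compared column never satisfies the condition.
- cust_id=1, region=GN: 2 matching t2 row(s), so 2 row(s) emitted.
- cust_id=4, region=SG: no t2 row matches, row kept with t2 columns NULL.
- cust_id=2, region=SG: no t2 row matches, row kept with t2 columns NULL.
- cust_id=2, region=NU: no t2 row matches, row kept with t2 columns NULL.
- cust_id=6, region=SG: no t2 row matches, row kept with t2 columns NULL.
- cust_id=4, region=GN: no t2 row matches, row kept with t2 columns NULL.
- 7 t2 row(s) had no t1 match → kept, t1 columns NULL.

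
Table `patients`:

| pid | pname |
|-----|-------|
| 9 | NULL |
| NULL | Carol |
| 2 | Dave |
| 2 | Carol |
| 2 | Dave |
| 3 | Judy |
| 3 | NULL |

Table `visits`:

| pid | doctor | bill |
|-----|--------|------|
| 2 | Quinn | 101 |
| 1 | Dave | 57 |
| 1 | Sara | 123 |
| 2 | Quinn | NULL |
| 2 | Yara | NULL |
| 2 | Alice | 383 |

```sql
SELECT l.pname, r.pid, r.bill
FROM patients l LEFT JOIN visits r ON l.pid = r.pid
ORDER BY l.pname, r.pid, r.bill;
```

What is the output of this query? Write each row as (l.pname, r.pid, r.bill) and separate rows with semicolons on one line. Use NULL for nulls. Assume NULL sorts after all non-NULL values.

(Carol, 2, 101); (Carol, 2, 383); (Carol, 2, NULL); (Carol, 2, NULL); (Carol, NULL, NULL); (Dave, 2, 101); (Dave, 2, 101); (Dave, 2, 383); (Dave, 2, 383); (Dave, 2, NULL); (Dave, 2, NULL); (Dave, 2, NULL); (Dave, 2, NULL); (Judy, NULL, NULL); (NULL, NULL, NULL); (NULL, NULL, NULL)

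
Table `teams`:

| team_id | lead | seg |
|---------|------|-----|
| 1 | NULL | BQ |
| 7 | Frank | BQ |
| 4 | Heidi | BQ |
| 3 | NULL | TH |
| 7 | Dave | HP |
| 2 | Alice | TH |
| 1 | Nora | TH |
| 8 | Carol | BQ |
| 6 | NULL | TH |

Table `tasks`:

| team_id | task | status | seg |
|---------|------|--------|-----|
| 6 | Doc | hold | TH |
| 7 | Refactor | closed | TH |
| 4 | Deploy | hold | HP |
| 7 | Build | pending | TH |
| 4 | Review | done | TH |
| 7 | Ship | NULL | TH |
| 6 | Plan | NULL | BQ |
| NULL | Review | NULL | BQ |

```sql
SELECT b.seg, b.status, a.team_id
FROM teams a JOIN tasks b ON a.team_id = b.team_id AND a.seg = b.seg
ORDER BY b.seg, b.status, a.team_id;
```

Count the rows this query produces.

1

INNER JOIN keeps only pairs where the ON condition holds.
Matching on a.team_id = b.team_id AND a.seg = b.seg. A NULL in a compared column never satisfies the condition.
- a[0] team_id=1, seg=BQ → no match; dropped.
- a[1] team_id=7, seg=BQ → no match; dropped.
- a[2] team_id=4, seg=BQ → no match; dropped.
- a[3] team_id=3, seg=TH → no match; dropped.
- a[4] team_id=7, seg=HP → no match; dropped.
- a[5] team_id=2, seg=TH → no match; dropped.
- a[6] team_id=1, seg=TH → no match; dropped.
- a[7] team_id=8, seg=BQ → no match; dropped.
- a[8] team_id=6, seg=TH → 1 match(es) in b → 1 row(s).
Total: 1 rows.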